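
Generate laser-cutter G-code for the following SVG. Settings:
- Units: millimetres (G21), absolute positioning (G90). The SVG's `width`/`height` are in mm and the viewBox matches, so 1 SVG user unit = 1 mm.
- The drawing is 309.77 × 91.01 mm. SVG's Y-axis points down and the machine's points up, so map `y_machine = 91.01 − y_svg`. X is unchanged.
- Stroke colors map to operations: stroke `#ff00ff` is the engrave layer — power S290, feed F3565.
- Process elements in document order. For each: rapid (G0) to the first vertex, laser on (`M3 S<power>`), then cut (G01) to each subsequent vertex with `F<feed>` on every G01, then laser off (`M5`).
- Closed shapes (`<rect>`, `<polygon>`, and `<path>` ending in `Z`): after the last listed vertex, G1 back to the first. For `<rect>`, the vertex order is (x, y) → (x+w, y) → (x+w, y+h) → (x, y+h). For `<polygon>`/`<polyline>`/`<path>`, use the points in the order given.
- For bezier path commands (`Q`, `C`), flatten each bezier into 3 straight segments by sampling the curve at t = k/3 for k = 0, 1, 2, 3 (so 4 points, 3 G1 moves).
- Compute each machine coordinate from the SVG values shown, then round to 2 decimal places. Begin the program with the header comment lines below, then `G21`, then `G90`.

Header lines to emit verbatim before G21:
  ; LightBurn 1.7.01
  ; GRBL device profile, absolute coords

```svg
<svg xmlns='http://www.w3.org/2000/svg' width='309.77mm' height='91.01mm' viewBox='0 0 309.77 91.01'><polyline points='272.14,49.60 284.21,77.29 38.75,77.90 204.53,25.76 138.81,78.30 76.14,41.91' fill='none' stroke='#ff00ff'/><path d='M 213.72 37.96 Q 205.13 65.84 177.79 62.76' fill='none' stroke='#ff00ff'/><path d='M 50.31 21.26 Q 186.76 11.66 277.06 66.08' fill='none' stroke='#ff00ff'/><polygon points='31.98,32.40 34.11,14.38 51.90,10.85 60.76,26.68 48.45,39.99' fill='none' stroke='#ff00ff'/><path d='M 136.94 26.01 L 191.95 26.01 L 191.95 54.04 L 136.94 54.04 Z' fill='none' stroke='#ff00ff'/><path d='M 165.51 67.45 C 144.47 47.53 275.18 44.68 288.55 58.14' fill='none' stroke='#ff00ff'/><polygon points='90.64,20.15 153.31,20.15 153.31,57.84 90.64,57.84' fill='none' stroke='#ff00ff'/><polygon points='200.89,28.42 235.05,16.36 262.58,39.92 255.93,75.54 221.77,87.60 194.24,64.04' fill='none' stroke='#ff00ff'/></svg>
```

; LightBurn 1.7.01
; GRBL device profile, absolute coords
G21
G90
G0 X272.14 Y41.41
M3 S290
G01 X284.21 Y13.72 F3565
G01 X38.75 Y13.11 F3565
G01 X204.53 Y65.25 F3565
G01 X138.81 Y12.71 F3565
G01 X76.14 Y49.10 F3565
M5
G0 X213.72 Y53.05
M3 S290
G01 X205.91 Y37.90 F3565
G01 X193.93 Y29.64 F3565
G01 X177.79 Y28.25 F3565
M5
G0 X50.31 Y69.75
M3 S290
G01 X136.15 Y69.04 F3565
G01 X211.73 Y54.10 F3565
G01 X277.06 Y24.93 F3565
M5
G0 X31.98 Y58.61
M3 S290
G01 X34.11 Y76.63 F3565
G01 X51.90 Y80.16 F3565
G01 X60.76 Y64.33 F3565
G01 X48.45 Y51.02 F3565
G01 X31.98 Y58.61 F3565
M5
G0 X136.94 Y65.00
M3 S290
G01 X191.95 Y65.00 F3565
G01 X191.95 Y36.97 F3565
G01 X136.94 Y36.97 F3565
G01 X136.94 Y65.00 F3565
M5
G0 X165.51 Y23.56
M3 S290
G01 X185.09 Y37.82 F3565
G01 X246.03 Y40.87 F3565
G01 X288.55 Y32.87 F3565
M5
G0 X90.64 Y70.86
M3 S290
G01 X153.31 Y70.86 F3565
G01 X153.31 Y33.17 F3565
G01 X90.64 Y33.17 F3565
G01 X90.64 Y70.86 F3565
M5
G0 X200.89 Y62.59
M3 S290
G01 X235.05 Y74.65 F3565
G01 X262.58 Y51.09 F3565
G01 X255.93 Y15.47 F3565
G01 X221.77 Y3.41 F3565
G01 X194.24 Y26.97 F3565
G01 X200.89 Y62.59 F3565
M5

Since the viewBox matches the mm dimensions, user units are millimetres directly. The only transform is the Y-flip y_m = 91.01 − y_svg.

Shape 1 is a open polyline drawn with `<polyline>`. Its stroke #ff00ff means engrave at S290, F3565. After flipping Y the toolpath is (272.14,41.41) → (284.21,13.72) → (38.75,13.11) → (204.53,65.25) → (138.81,12.71) → (76.14,49.10).

Shape 2 is a quadratic bezier drawn with `<path>`. Its stroke #ff00ff means engrave at S290, F3565. After flipping Y the toolpath is (213.72,53.05) → (205.91,37.90) → (193.93,29.64) → (177.79,28.25).

Shape 3 is a quadratic bezier drawn with `<path>`. Its stroke #ff00ff means engrave at S290, F3565. After flipping Y the toolpath is (50.31,69.75) → (136.15,69.04) → (211.73,54.10) → (277.06,24.93).

Shape 4 is a regular polygon drawn with `<polygon>`. Its stroke #ff00ff means engrave at S290, F3565. After flipping Y the toolpath is (31.98,58.61) → (34.11,76.63) → (51.90,80.16) → (60.76,64.33) → (48.45,51.02) → (31.98,58.61), returning to the start.

Shape 5 is a rectangle drawn with `<path>`. Its stroke #ff00ff means engrave at S290, F3565. After flipping Y the toolpath is (136.94,65.00) → (191.95,65.00) → (191.95,36.97) → (136.94,36.97) → (136.94,65.00), returning to the start.

Shape 6 is a cubic bezier drawn with `<path>`. Its stroke #ff00ff means engrave at S290, F3565. After flipping Y the toolpath is (165.51,23.56) → (185.09,37.82) → (246.03,40.87) → (288.55,32.87).

Shape 7 is a rectangle drawn with `<polygon>`. Its stroke #ff00ff means engrave at S290, F3565. After flipping Y the toolpath is (90.64,70.86) → (153.31,70.86) → (153.31,33.17) → (90.64,33.17) → (90.64,70.86), returning to the start.

Shape 8 is a regular polygon drawn with `<polygon>`. Its stroke #ff00ff means engrave at S290, F3565. After flipping Y the toolpath is (200.89,62.59) → (235.05,74.65) → (262.58,51.09) → (255.93,15.47) → (221.77,3.41) → (194.24,26.97) → (200.89,62.59), returning to the start.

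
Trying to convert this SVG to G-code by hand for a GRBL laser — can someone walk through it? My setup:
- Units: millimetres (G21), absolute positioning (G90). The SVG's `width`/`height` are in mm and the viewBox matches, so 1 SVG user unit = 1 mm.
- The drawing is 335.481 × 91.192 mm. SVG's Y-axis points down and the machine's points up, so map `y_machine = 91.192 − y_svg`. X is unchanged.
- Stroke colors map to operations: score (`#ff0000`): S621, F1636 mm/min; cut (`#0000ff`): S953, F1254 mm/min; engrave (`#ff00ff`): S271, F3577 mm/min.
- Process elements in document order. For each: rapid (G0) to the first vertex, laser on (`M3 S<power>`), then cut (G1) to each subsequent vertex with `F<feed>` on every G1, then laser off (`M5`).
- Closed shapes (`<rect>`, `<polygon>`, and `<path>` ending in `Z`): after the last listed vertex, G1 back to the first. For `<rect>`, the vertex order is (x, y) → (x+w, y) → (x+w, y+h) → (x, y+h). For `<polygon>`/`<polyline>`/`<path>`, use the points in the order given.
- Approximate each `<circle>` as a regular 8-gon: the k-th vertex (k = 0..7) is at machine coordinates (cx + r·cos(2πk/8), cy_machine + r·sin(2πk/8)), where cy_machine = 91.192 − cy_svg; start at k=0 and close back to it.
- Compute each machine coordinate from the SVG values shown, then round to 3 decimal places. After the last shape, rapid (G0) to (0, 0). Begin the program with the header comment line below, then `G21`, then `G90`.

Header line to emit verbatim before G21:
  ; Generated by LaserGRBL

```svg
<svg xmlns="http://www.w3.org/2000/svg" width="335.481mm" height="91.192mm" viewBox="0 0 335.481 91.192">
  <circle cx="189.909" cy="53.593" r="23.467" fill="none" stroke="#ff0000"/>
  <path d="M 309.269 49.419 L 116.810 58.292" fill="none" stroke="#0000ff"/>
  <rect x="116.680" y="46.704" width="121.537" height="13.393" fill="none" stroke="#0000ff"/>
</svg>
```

; Generated by LaserGRBL
G21
G90
G0 X213.376 Y37.599
M3 S621
G1 X206.503 Y54.193 F1636
G1 X189.909 Y61.066 F1636
G1 X173.315 Y54.193 F1636
G1 X166.442 Y37.599 F1636
G1 X173.315 Y21.005 F1636
G1 X189.909 Y14.132 F1636
G1 X206.503 Y21.005 F1636
G1 X213.376 Y37.599 F1636
M5
G0 X309.269 Y41.773
M3 S953
G1 X116.810 Y32.900 F1254
M5
G0 X116.680 Y44.488
M3 S953
G1 X238.217 Y44.488 F1254
G1 X238.217 Y31.095 F1254
G1 X116.680 Y31.095 F1254
G1 X116.680 Y44.488 F1254
M5
G0 X0.000 Y0.000

viewBox `0 0 335.481 91.192` with mm width/height → 1 unit = 1 mm. Flip: y_m = 91.192 − y_svg.

**Shape 1** — `<circle>` circle, stroke `#ff0000` → score (S621, F1636). Machine vertices: (213.376,37.599) → (206.503,54.193) → (189.909,61.066) → (173.315,54.193) → (166.442,37.599) → (173.315,21.005) → (189.909,14.132) → (206.503,21.005) → (213.376,37.599). Closed: final G1 returns to the first vertex.

**Shape 2** — `<path>` line segment, stroke `#0000ff` → cut (S953, F1254). Machine vertices: (309.269,41.773) → (116.810,32.900). Open path.

**Shape 3** — `<rect>` rectangle, stroke `#0000ff` → cut (S953, F1254). Machine vertices: (116.680,44.488) → (238.217,44.488) → (238.217,31.095) → (116.680,31.095) → (116.680,44.488). Closed: final G1 returns to the first vertex.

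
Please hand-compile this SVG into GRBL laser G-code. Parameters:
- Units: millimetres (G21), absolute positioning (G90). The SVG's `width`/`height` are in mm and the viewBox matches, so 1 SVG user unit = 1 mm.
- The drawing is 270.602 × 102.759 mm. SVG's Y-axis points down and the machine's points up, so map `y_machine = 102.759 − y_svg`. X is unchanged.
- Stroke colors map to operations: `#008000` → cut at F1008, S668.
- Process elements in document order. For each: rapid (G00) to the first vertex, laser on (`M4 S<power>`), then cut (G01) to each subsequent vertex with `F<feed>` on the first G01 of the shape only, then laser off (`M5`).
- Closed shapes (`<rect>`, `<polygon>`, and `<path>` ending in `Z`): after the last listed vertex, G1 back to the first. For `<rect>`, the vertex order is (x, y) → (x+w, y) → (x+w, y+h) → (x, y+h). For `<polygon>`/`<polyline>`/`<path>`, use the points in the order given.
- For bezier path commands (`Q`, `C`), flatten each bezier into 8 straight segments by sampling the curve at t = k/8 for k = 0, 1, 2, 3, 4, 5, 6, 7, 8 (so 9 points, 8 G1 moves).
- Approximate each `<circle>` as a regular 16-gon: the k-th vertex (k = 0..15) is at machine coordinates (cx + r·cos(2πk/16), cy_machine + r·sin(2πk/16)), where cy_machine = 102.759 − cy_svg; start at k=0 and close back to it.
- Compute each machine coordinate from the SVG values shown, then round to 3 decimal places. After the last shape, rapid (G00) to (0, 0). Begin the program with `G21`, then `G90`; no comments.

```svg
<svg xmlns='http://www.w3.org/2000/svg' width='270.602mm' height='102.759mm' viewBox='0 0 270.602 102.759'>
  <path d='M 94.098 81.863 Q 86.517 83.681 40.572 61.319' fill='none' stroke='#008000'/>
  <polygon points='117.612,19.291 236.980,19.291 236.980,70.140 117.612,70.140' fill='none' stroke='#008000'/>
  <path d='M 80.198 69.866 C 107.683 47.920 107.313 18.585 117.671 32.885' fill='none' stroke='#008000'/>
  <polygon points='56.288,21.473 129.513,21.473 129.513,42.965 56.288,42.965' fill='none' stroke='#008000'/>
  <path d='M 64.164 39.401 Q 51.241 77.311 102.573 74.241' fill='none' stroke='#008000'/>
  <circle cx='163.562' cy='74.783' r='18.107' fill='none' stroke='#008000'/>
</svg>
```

G21
G90
G00 X94.098 Y20.896
M4 S668
G01 X91.603 Y20.819 F1008
G01 X87.910 Y21.498
G01 X83.017 Y22.933
G01 X76.926 Y25.123
G01 X69.636 Y28.069
G01 X61.147 Y31.770
G01 X51.459 Y36.227
G01 X40.572 Y41.440
M5
G00 X117.612 Y83.468
M4 S668
G01 X236.980 Y83.468 F1008
G01 X236.980 Y32.619
G01 X117.612 Y32.619
G01 X117.612 Y83.468
M5
G00 X80.198 Y32.893
M4 S668
G01 X89.275 Y41.369 F1008
G01 X96.192 Y49.941
G01 X101.402 Y58.009
G01 X105.357 Y64.976
G01 X108.509 Y70.244
G01 X111.311 Y73.215
G01 X114.214 Y73.291
G01 X117.671 Y69.874
M5
G00 X56.288 Y81.286
M4 S668
G01 X129.513 Y81.286 F1008
G01 X129.513 Y59.794
G01 X56.288 Y59.794
G01 X56.288 Y81.286
M5
G00 X64.164 Y63.358
M4 S668
G01 X61.937 Y54.521 F1008
G01 X61.718 Y46.964
G01 X63.508 Y40.688
G01 X67.305 Y35.693
G01 X73.110 Y31.978
G01 X80.923 Y29.544
G01 X90.744 Y28.391
G01 X102.573 Y28.518
M5
G00 X181.669 Y27.976
M4 S668
G01 X180.291 Y34.905 F1008
G01 X176.366 Y40.780
G01 X170.491 Y44.705
G01 X163.562 Y46.083
G01 X156.633 Y44.705
G01 X150.758 Y40.780
G01 X146.833 Y34.905
G01 X145.455 Y27.976
G01 X146.833 Y21.047
G01 X150.758 Y15.172
G01 X156.633 Y11.247
G01 X163.562 Y9.869
G01 X170.491 Y11.247
G01 X176.366 Y15.172
G01 X180.291 Y21.047
G01 X181.669 Y27.976
M5
G00 X0.000 Y0.000

1 u = 1 mm; y_m = 102.759 − y.

[1] `<path>` quadratic bezier, #008000→cut S668 F1008: (94.098,20.896) → (91.603,20.819) → (87.910,21.498) → (83.017,22.933) → (76.926,25.123) → (69.636,28.069) → (61.147,31.770) → (51.459,36.227) → (40.572,41.440)

[2] `<polygon>` rectangle, #008000→cut S668 F1008: (117.612,83.468) → (236.980,83.468) → (236.980,32.619) → (117.612,32.619) → (117.612,83.468) (closed)

[3] `<path>` cubic bezier, #008000→cut S668 F1008: (80.198,32.893) → (89.275,41.369) → (96.192,49.941) → (101.402,58.009) → (105.357,64.976) → (108.509,70.244) → (111.311,73.215) → (114.214,73.291) → (117.671,69.874)

[4] `<polygon>` rectangle, #008000→cut S668 F1008: (56.288,81.286) → (129.513,81.286) → (129.513,59.794) → (56.288,59.794) → (56.288,81.286) (closed)

[5] `<path>` quadratic bezier, #008000→cut S668 F1008: (64.164,63.358) → (61.937,54.521) → (61.718,46.964) → (63.508,40.688) → (67.305,35.693) → (73.110,31.978) → (80.923,29.544) → (90.744,28.391) → (102.573,28.518)

[6] `<circle>` circle, #008000→cut S668 F1008: (181.669,27.976) → (180.291,34.905) → (176.366,40.780) → (170.491,44.705) → (163.562,46.083) → (156.633,44.705) → (150.758,40.780) → (146.833,34.905) → (145.455,27.976) → (146.833,21.047) → (150.758,15.172) → (156.633,11.247) → (163.562,9.869) → (170.491,11.247) → (176.366,15.172) → (180.291,21.047) → (181.669,27.976) (closed)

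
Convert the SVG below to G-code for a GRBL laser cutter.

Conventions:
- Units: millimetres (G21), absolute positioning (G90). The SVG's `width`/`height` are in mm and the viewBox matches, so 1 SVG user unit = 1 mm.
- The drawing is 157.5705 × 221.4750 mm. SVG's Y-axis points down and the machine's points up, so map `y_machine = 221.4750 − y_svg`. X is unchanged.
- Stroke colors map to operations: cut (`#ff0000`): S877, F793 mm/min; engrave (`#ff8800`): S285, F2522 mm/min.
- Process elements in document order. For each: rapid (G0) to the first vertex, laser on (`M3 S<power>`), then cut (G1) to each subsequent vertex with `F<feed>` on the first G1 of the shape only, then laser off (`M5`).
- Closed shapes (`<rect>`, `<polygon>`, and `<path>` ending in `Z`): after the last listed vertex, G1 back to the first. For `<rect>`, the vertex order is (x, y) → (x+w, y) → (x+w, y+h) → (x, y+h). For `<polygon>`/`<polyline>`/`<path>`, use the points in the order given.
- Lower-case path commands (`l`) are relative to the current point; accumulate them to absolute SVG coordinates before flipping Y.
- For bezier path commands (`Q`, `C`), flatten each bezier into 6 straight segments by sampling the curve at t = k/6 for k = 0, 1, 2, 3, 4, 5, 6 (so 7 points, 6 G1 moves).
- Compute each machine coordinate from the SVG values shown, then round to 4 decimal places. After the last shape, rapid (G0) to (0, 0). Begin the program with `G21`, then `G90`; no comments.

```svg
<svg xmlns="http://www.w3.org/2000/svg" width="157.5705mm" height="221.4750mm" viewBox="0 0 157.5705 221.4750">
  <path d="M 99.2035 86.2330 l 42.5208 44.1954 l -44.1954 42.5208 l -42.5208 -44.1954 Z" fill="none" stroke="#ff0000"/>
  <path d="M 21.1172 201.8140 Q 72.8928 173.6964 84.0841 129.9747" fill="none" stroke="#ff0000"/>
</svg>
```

G21
G90
G0 X99.2035 Y135.2420
M3 S877
G1 X141.7243 Y91.0466 F793
G1 X97.5289 Y48.5258
G1 X55.0081 Y92.7212
G1 X99.2035 Y135.2420
M5
G0 X21.1172 Y19.6610
M3 S877
G1 X37.2484 Y29.4670 F793
G1 X51.1249 Y40.1399
G1 X62.7467 Y51.6796
G1 X72.1139 Y64.0863
G1 X79.2263 Y77.3598
G1 X84.0841 Y91.5003
M5
G0 X0.0000 Y0.0000

1 u = 1 mm; y_m = 221.4750 − y.

[1] `<path>` regular polygon, #ff0000→cut S877 F793: (99.2035,135.2420) → (141.7243,91.0466) → (97.5289,48.5258) → (55.0081,92.7212) → (99.2035,135.2420) (closed)

[2] `<path>` quadratic bezier, #ff0000→cut S877 F793: (21.1172,19.6610) → (37.2484,29.4670) → (51.1249,40.1399) → (62.7467,51.6796) → (72.1139,64.0863) → (79.2263,77.3598) → (84.0841,91.5003)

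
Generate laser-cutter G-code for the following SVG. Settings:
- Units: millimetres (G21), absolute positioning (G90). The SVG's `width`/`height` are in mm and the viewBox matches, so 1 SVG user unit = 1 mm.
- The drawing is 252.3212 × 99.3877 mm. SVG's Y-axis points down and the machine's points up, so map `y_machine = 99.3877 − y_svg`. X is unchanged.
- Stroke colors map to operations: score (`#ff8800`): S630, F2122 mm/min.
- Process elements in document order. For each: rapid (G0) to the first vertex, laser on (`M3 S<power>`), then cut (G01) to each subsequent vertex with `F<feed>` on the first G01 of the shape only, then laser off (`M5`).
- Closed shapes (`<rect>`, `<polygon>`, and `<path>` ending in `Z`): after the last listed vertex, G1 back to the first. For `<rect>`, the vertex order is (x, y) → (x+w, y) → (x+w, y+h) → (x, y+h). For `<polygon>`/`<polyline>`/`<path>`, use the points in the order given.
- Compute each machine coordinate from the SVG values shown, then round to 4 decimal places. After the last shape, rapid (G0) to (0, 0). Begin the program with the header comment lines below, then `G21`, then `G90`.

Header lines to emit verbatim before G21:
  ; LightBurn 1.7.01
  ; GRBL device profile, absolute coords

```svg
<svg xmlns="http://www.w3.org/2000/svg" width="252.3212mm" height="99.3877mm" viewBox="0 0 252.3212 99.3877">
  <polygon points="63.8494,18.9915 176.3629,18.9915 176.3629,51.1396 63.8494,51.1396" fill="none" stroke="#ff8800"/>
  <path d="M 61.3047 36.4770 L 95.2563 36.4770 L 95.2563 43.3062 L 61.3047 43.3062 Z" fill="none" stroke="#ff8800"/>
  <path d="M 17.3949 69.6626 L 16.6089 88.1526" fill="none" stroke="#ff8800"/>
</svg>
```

; LightBurn 1.7.01
; GRBL device profile, absolute coords
G21
G90
G0 X63.8494 Y80.3962
M3 S630
G01 X176.3629 Y80.3962 F2122
G01 X176.3629 Y48.2481
G01 X63.8494 Y48.2481
G01 X63.8494 Y80.3962
M5
G0 X61.3047 Y62.9107
M3 S630
G01 X95.2563 Y62.9107 F2122
G01 X95.2563 Y56.0815
G01 X61.3047 Y56.0815
G01 X61.3047 Y62.9107
M5
G0 X17.3949 Y29.7251
M3 S630
G01 X16.6089 Y11.2351 F2122
M5
G0 X0.0000 Y0.0000

viewBox `0 0 252.3212 99.3877` with mm width/height → 1 unit = 1 mm. Flip: y_m = 99.3877 − y_svg.

**Shape 1** — `<polygon>` rectangle, stroke `#ff8800` → score (S630, F2122). Machine vertices: (63.8494,80.3962) → (176.3629,80.3962) → (176.3629,48.2481) → (63.8494,48.2481) → (63.8494,80.3962). Closed: final G1 returns to the first vertex.

**Shape 2** — `<path>` rectangle, stroke `#ff8800` → score (S630, F2122). Machine vertices: (61.3047,62.9107) → (95.2563,62.9107) → (95.2563,56.0815) → (61.3047,56.0815) → (61.3047,62.9107). Closed: final G1 returns to the first vertex.

**Shape 3** — `<path>` line segment, stroke `#ff8800` → score (S630, F2122). Machine vertices: (17.3949,29.7251) → (16.6089,11.2351). Open path.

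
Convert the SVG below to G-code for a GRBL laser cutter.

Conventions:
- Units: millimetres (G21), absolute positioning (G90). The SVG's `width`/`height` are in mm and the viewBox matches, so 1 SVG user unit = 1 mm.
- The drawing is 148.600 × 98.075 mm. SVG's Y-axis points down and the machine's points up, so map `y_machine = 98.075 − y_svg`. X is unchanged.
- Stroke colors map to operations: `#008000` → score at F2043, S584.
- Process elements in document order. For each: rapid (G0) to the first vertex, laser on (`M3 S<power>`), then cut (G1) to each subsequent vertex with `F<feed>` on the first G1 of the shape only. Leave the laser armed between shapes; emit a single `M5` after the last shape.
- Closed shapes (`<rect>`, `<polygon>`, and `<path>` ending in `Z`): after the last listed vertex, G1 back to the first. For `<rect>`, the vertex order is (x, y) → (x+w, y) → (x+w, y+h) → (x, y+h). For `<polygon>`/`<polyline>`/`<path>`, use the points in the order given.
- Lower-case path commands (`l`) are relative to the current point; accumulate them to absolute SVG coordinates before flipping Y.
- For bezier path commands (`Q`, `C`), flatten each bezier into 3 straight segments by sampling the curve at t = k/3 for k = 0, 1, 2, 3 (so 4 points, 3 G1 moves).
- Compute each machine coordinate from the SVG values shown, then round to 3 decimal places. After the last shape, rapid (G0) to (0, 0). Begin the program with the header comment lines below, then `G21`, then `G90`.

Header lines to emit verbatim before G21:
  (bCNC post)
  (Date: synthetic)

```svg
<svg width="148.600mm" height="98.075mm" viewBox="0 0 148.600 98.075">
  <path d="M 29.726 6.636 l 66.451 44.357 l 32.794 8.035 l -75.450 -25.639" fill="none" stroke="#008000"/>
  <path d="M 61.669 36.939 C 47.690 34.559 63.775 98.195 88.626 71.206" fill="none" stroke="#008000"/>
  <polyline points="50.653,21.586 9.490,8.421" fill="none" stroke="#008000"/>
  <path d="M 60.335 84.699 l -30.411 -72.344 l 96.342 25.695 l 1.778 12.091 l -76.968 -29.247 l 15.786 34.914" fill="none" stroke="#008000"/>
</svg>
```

viewBox `0 0 148.600 98.075` with mm width/height → 1 unit = 1 mm. Flip: y_m = 98.075 − y_svg.

**Shape 1** — `<path>` open polyline, stroke `#008000` → score (S584, F2043). Machine vertices: (29.726,91.439) → (96.177,47.082) → (128.971,39.047) → (53.521,64.686). Open path.

**Shape 2** — `<path>` cubic bezier, stroke `#008000` → score (S584, F2043). Control points (SVG): P0=(61.669,36.939), P1=(47.690,34.559), P2=(63.775,98.195), P3=(88.626,71.206); sampled at t=k/3. Machine vertices: (61.669,61.136) → (56.923,47.312) → (67.486,24.287) → (88.626,26.869). Open path.

**Shape 3** — `<polyline>` line segment, stroke `#008000` → score (S584, F2043). Machine vertices: (50.653,76.489) → (9.490,89.654). Open path.

**Shape 4** — `<path>` open polyline, stroke `#008000` → score (S584, F2043). Machine vertices: (60.335,13.376) → (29.924,85.720) → (126.266,60.025) → (128.044,47.934) → (51.076,77.181) → (66.862,42.267). Open path.

(bCNC post)
(Date: synthetic)
G21
G90
G0 X29.726 Y91.439
M3 S584
G1 X96.177 Y47.082 F2043
G1 X128.971 Y39.047
G1 X53.521 Y64.686
G0 X61.669 Y61.136
M3 S584
G1 X56.923 Y47.312 F2043
G1 X67.486 Y24.287
G1 X88.626 Y26.869
G0 X50.653 Y76.489
M3 S584
G1 X9.490 Y89.654 F2043
G0 X60.335 Y13.376
M3 S584
G1 X29.924 Y85.720 F2043
G1 X126.266 Y60.025
G1 X128.044 Y47.934
G1 X51.076 Y77.181
G1 X66.862 Y42.267
M5
G0 X0.000 Y0.000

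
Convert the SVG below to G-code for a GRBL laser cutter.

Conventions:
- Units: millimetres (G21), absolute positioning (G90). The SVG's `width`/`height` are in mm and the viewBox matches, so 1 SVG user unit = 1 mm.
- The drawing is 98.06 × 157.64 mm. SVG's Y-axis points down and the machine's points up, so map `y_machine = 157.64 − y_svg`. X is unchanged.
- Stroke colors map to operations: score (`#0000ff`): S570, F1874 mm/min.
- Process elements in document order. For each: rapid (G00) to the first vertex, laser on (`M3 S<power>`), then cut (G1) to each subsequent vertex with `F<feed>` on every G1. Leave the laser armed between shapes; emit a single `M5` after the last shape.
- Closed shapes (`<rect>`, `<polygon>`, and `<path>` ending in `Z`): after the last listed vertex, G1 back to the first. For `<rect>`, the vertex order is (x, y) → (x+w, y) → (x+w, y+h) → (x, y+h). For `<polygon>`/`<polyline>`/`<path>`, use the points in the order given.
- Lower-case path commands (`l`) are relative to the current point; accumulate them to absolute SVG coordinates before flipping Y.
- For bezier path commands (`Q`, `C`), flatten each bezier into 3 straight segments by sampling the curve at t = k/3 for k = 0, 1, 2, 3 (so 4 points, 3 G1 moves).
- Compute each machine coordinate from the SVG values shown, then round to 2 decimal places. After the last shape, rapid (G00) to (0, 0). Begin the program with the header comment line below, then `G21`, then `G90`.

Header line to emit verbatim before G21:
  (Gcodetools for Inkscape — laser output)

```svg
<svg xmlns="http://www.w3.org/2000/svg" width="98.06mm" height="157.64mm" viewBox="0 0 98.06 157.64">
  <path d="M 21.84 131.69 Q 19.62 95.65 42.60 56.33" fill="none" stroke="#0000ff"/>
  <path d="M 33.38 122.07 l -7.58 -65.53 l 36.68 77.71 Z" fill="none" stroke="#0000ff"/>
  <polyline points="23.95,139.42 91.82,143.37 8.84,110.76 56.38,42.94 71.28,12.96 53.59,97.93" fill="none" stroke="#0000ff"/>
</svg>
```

(Gcodetools for Inkscape — laser output)
G21
G90
G00 X21.84 Y25.95
M3 S570
G1 X23.16 Y50.34 F1874
G1 X30.08 Y75.46 F1874
G1 X42.60 Y101.31 F1874
G00 X33.38 Y35.57
M3 S570
G1 X25.80 Y101.10 F1874
G1 X62.48 Y23.39 F1874
G1 X33.38 Y35.57 F1874
G00 X23.95 Y18.22
M3 S570
G1 X91.82 Y14.27 F1874
G1 X8.84 Y46.88 F1874
G1 X56.38 Y114.70 F1874
G1 X71.28 Y144.68 F1874
G1 X53.59 Y59.71 F1874
M5
G00 X0.00 Y0.00

viewBox `0 0 98.06 157.64` with mm width/height → 1 unit = 1 mm. Flip: y_m = 157.64 − y_svg.

**Shape 1** — `<path>` quadratic bezier, stroke `#0000ff` → score (S570, F1874). Control points (SVG): P0=(21.84,131.69), P1=(19.62,95.65), P2=(42.60,56.33); sampled at t=k/3. Machine vertices: (21.84,25.95) → (23.16,50.34) → (30.08,75.46) → (42.60,101.31). Open path.

**Shape 2** — `<path>` closed polygon, stroke `#0000ff` → score (S570, F1874). Machine vertices: (33.38,35.57) → (25.80,101.10) → (62.48,23.39) → (33.38,35.57). Closed: final G1 returns to the first vertex.

**Shape 3** — `<polyline>` open polyline, stroke `#0000ff` → score (S570, F1874). Machine vertices: (23.95,18.22) → (91.82,14.27) → (8.84,46.88) → (56.38,114.70) → (71.28,144.68) → (53.59,59.71). Open path.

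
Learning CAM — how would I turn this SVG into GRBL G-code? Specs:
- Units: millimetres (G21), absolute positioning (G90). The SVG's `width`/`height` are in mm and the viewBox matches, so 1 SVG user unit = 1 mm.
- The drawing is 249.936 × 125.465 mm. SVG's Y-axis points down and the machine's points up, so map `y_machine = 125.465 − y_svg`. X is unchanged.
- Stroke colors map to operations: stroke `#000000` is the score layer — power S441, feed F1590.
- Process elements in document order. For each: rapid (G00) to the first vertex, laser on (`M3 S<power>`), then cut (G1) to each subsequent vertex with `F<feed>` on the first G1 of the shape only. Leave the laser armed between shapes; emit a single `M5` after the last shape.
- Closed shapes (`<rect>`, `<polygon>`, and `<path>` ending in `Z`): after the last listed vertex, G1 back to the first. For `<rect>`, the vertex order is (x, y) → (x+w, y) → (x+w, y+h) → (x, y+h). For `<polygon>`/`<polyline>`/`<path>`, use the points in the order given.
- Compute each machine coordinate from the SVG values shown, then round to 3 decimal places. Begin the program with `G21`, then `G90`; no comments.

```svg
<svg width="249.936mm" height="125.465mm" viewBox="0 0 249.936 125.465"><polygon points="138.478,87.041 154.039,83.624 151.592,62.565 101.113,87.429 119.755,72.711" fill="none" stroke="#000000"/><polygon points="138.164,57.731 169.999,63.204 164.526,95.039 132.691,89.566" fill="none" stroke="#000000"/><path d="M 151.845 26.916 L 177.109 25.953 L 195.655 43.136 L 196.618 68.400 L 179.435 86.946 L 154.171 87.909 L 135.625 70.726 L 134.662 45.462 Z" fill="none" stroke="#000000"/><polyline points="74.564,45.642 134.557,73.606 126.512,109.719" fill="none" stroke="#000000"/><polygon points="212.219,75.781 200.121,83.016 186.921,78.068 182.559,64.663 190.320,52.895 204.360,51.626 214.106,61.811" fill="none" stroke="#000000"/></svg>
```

viewBox `0 0 249.936 125.465` with mm width/height → 1 unit = 1 mm. Flip: y_m = 125.465 − y_svg.

**Shape 1** — `<polygon>` closed polygon, stroke `#000000` → score (S441, F1590). Machine vertices: (138.478,38.424) → (154.039,41.841) → (151.592,62.900) → (101.113,38.036) → (119.755,52.754) → (138.478,38.424). Closed: final G1 returns to the first vertex.

**Shape 2** — `<polygon>` regular polygon, stroke `#000000` → score (S441, F1590). Machine vertices: (138.164,67.734) → (169.999,62.261) → (164.526,30.426) → (132.691,35.899) → (138.164,67.734). Closed: final G1 returns to the first vertex.

**Shape 3** — `<path>` regular polygon, stroke `#000000` → score (S441, F1590). Machine vertices: (151.845,98.549) → (177.109,99.512) → (195.655,82.329) → (196.618,57.065) → (179.435,38.519) → (154.171,37.556) → (135.625,54.739) → (134.662,80.003) → (151.845,98.549). Closed: final G1 returns to the first vertex.

**Shape 4** — `<polyline>` open polyline, stroke `#000000` → score (S441, F1590). Machine vertices: (74.564,79.823) → (134.557,51.859) → (126.512,15.746). Open path.

**Shape 5** — `<polygon>` regular polygon, stroke `#000000` → score (S441, F1590). Machine vertices: (212.219,49.684) → (200.121,42.449) → (186.921,47.397) → (182.559,60.802) → (190.320,72.570) → (204.360,73.839) → (214.106,63.654) → (212.219,49.684). Closed: final G1 returns to the first vertex.

G21
G90
G00 X138.478 Y38.424
M3 S441
G1 X154.039 Y41.841 F1590
G1 X151.592 Y62.900
G1 X101.113 Y38.036
G1 X119.755 Y52.754
G1 X138.478 Y38.424
G00 X138.164 Y67.734
M3 S441
G1 X169.999 Y62.261 F1590
G1 X164.526 Y30.426
G1 X132.691 Y35.899
G1 X138.164 Y67.734
G00 X151.845 Y98.549
M3 S441
G1 X177.109 Y99.512 F1590
G1 X195.655 Y82.329
G1 X196.618 Y57.065
G1 X179.435 Y38.519
G1 X154.171 Y37.556
G1 X135.625 Y54.739
G1 X134.662 Y80.003
G1 X151.845 Y98.549
G00 X74.564 Y79.823
M3 S441
G1 X134.557 Y51.859 F1590
G1 X126.512 Y15.746
G00 X212.219 Y49.684
M3 S441
G1 X200.121 Y42.449 F1590
G1 X186.921 Y47.397
G1 X182.559 Y60.802
G1 X190.320 Y72.570
G1 X204.360 Y73.839
G1 X214.106 Y63.654
G1 X212.219 Y49.684
M5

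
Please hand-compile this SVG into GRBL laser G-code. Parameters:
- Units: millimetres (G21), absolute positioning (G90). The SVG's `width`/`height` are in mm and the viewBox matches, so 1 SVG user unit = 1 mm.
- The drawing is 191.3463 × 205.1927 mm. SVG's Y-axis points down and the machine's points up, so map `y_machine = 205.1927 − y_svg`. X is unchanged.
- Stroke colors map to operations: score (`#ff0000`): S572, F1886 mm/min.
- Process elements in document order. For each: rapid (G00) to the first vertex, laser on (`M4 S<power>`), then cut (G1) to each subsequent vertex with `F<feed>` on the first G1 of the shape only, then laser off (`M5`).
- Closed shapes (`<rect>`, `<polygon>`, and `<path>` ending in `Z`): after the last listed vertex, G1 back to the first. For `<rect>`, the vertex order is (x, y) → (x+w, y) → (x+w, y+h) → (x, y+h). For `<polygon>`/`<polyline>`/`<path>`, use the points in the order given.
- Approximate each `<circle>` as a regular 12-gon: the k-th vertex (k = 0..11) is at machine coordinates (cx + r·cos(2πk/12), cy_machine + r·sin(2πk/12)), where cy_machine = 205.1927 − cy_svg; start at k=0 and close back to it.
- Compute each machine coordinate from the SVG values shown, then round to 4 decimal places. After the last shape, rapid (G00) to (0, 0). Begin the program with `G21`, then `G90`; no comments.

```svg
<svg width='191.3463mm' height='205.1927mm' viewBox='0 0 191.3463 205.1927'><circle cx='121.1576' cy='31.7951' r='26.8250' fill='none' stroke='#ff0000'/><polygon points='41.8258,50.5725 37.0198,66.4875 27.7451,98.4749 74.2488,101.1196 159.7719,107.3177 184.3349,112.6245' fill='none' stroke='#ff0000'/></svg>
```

Since the viewBox matches the mm dimensions, user units are millimetres directly. The only transform is the Y-flip y_m = 205.1927 − y_svg.

Shape 1 is a circle drawn with `<circle>`. Its stroke #ff0000 means score at S572, F1886. After flipping Y the toolpath is (147.9826,173.3976) → (144.3887,186.8101) → (134.5701,196.6287) → (121.1576,200.2226) → (107.7451,196.6287) → (97.9265,186.8101) → (94.3326,173.3976) → (97.9265,159.9851) → (107.7451,150.1665) → (121.1576,146.5726) → (134.5701,150.1665) → (144.3887,159.9851) → (147.9826,173.3976), returning to the start.

Shape 2 is a closed polygon drawn with `<polygon>`. Its stroke #ff0000 means score at S572, F1886. After flipping Y the toolpath is (41.8258,154.6202) → (37.0198,138.7052) → (27.7451,106.7178) → (74.2488,104.0731) → (159.7719,97.8750) → (184.3349,92.5682) → (41.8258,154.6202), returning to the start.

G21
G90
G00 X147.9826 Y173.3976
M4 S572
G1 X144.3887 Y186.8101 F1886
G1 X134.5701 Y196.6287
G1 X121.1576 Y200.2226
G1 X107.7451 Y196.6287
G1 X97.9265 Y186.8101
G1 X94.3326 Y173.3976
G1 X97.9265 Y159.9851
G1 X107.7451 Y150.1665
G1 X121.1576 Y146.5726
G1 X134.5701 Y150.1665
G1 X144.3887 Y159.9851
G1 X147.9826 Y173.3976
M5
G00 X41.8258 Y154.6202
M4 S572
G1 X37.0198 Y138.7052 F1886
G1 X27.7451 Y106.7178
G1 X74.2488 Y104.0731
G1 X159.7719 Y97.8750
G1 X184.3349 Y92.5682
G1 X41.8258 Y154.6202
M5
G00 X0.0000 Y0.0000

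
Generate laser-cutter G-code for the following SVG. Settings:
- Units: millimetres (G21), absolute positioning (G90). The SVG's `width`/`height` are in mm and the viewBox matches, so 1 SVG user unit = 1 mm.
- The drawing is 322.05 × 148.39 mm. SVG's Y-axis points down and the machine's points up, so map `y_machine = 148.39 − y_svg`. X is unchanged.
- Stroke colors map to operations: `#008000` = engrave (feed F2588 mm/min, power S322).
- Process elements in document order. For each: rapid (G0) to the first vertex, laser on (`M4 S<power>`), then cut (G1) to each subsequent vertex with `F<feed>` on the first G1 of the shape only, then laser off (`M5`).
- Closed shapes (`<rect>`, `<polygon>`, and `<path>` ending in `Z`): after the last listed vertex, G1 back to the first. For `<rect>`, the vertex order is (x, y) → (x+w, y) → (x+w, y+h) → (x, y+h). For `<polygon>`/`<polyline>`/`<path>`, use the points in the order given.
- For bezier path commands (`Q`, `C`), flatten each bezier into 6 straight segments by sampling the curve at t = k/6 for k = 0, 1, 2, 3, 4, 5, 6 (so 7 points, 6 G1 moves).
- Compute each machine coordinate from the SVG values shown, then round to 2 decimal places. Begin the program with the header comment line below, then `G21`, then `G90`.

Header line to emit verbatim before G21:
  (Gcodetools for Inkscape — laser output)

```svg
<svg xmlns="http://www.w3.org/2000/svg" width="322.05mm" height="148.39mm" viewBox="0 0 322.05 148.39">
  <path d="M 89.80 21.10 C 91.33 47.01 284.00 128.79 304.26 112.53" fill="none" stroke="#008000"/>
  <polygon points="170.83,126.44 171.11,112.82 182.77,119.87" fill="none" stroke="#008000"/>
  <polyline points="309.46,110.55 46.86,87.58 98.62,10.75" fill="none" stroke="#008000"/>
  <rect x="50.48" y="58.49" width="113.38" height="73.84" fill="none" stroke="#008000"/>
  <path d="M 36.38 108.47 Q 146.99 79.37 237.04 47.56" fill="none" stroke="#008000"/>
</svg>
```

(Gcodetools for Inkscape — laser output)
G21
G90
G0 X89.80 Y127.29
M4 S322
G1 X104.81 Y110.39 F2588
G1 X141.58 Y88.46
G1 X190.01 Y65.76
G1 X239.99 Y46.58
G1 X281.45 Y35.19
G1 X304.26 Y35.86
M5
G0 X170.83 Y21.95
M4 S322
G1 X171.11 Y35.57 F2588
G1 X182.77 Y28.52
G1 X170.83 Y21.95
M5
G0 X309.46 Y37.84
M4 S322
G1 X46.86 Y60.81 F2588
G1 X98.62 Y137.64
M5
G0 X50.48 Y89.90
M4 S322
G1 X163.86 Y89.90 F2588
G1 X163.86 Y16.06
G1 X50.48 Y16.06
G1 X50.48 Y89.90
M5
G0 X36.38 Y39.92
M4 S322
G1 X72.68 Y49.70 F2588
G1 X107.84 Y59.62
G1 X141.85 Y69.70
G1 X174.72 Y79.92
G1 X206.45 Y90.30
G1 X237.04 Y100.83
M5

1 u = 1 mm; y_m = 148.39 − y.

[1] `<path>` cubic bezier, #008000→engrave S322 F2588: (89.80,127.29) → (104.81,110.39) → (141.58,88.46) → (190.01,65.76) → (239.99,46.58) → (281.45,35.19) → (304.26,35.86)

[2] `<polygon>` regular polygon, #008000→engrave S322 F2588: (170.83,21.95) → (171.11,35.57) → (182.77,28.52) → (170.83,21.95) (closed)

[3] `<polyline>` open polyline, #008000→engrave S322 F2588: (309.46,37.84) → (46.86,60.81) → (98.62,137.64)

[4] `<rect>` rectangle, #008000→engrave S322 F2588: (50.48,89.90) → (163.86,89.90) → (163.86,16.06) → (50.48,16.06) → (50.48,89.90) (closed)

[5] `<path>` quadratic bezier, #008000→engrave S322 F2588: (36.38,39.92) → (72.68,49.70) → (107.84,59.62) → (141.85,69.70) → (174.72,79.92) → (206.45,90.30) → (237.04,100.83)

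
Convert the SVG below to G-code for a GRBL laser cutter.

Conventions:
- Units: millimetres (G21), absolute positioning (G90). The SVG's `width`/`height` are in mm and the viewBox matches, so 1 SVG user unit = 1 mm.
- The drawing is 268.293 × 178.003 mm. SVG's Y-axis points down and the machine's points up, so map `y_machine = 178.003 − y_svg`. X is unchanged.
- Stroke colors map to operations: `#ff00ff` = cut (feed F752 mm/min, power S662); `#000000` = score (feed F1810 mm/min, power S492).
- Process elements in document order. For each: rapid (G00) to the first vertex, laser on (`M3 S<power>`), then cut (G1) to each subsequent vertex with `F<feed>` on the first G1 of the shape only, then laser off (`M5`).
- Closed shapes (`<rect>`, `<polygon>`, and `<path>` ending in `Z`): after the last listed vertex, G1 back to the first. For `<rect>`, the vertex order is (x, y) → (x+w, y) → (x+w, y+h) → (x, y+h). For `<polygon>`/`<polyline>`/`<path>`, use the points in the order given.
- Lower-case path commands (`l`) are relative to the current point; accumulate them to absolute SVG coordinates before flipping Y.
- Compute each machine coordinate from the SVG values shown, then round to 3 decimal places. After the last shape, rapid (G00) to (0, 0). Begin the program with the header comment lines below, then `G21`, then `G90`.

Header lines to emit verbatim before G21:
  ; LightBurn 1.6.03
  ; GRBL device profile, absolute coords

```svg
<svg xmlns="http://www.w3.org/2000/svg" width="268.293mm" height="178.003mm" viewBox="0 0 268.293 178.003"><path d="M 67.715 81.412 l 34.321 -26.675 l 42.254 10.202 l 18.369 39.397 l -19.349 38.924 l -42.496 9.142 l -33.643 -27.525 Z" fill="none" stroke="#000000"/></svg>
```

viewBox `0 0 268.293 178.003` with mm width/height → 1 unit = 1 mm. Flip: y_m = 178.003 − y_svg.

**Shape 1** — `<path>` regular polygon, stroke `#000000` → score (S492, F1810). Machine vertices: (67.715,96.591) → (102.036,123.266) → (144.290,113.064) → (162.659,73.667) → (143.310,34.743) → (100.814,25.601) → (67.171,53.126) → (67.715,96.591). Closed: final G1 returns to the first vertex.

; LightBurn 1.6.03
; GRBL device profile, absolute coords
G21
G90
G00 X67.715 Y96.591
M3 S492
G1 X102.036 Y123.266 F1810
G1 X144.290 Y113.064
G1 X162.659 Y73.667
G1 X143.310 Y34.743
G1 X100.814 Y25.601
G1 X67.171 Y53.126
G1 X67.715 Y96.591
M5
G00 X0.000 Y0.000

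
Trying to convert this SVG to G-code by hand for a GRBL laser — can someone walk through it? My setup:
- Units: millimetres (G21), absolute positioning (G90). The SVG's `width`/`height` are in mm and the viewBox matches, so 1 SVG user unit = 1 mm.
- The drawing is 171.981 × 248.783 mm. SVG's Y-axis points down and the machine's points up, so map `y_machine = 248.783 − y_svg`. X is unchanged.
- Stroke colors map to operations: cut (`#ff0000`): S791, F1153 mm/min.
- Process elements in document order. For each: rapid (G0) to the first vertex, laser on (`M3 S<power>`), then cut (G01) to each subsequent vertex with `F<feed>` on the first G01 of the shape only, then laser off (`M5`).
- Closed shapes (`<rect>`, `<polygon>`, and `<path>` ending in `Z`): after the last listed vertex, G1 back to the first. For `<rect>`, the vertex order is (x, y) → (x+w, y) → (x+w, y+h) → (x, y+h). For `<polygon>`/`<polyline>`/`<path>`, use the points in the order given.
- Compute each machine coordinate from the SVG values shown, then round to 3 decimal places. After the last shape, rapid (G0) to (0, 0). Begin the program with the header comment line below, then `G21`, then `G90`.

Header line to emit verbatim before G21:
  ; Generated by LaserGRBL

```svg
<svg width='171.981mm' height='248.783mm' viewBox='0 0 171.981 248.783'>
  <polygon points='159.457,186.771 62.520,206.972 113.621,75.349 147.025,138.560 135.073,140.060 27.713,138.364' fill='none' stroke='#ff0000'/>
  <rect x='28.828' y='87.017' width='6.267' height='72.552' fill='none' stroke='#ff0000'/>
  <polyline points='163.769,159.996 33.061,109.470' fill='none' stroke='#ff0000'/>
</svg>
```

; Generated by LaserGRBL
G21
G90
G0 X159.457 Y62.012
M3 S791
G01 X62.520 Y41.811 F1153
G01 X113.621 Y173.434
G01 X147.025 Y110.223
G01 X135.073 Y108.723
G01 X27.713 Y110.419
G01 X159.457 Y62.012
M5
G0 X28.828 Y161.766
M3 S791
G01 X35.095 Y161.766 F1153
G01 X35.095 Y89.214
G01 X28.828 Y89.214
G01 X28.828 Y161.766
M5
G0 X163.769 Y88.787
M3 S791
G01 X33.061 Y139.313 F1153
M5
G0 X0.000 Y0.000

Since the viewBox matches the mm dimensions, user units are millimetres directly. The only transform is the Y-flip y_m = 248.783 − y_svg.

Shape 1 is a closed polygon drawn with `<polygon>`. Its stroke #ff0000 means cut at S791, F1153. After flipping Y the toolpath is (159.457,62.012) → (62.520,41.811) → (113.621,173.434) → (147.025,110.223) → (135.073,108.723) → (27.713,110.419) → (159.457,62.012), returning to the start.

Shape 2 is a rectangle drawn with `<rect>`. Its stroke #ff0000 means cut at S791, F1153. After flipping Y the toolpath is (28.828,161.766) → (35.095,161.766) → (35.095,89.214) → (28.828,89.214) → (28.828,161.766), returning to the start.

Shape 3 is a line segment drawn with `<polyline>`. Its stroke #ff0000 means cut at S791, F1153. After flipping Y the toolpath is (163.769,88.787) → (33.061,139.313).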